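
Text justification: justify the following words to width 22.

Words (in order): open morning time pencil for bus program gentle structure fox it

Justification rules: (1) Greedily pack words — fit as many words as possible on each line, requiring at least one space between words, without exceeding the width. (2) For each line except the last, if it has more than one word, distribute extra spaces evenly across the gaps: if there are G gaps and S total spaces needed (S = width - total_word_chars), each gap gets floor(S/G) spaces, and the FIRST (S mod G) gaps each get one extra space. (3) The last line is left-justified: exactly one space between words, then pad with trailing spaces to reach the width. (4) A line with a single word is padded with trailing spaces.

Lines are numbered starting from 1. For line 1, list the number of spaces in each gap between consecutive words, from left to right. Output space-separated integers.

Answer: 4 3

Derivation:
Line 1: ['open', 'morning', 'time'] (min_width=17, slack=5)
Line 2: ['pencil', 'for', 'bus', 'program'] (min_width=22, slack=0)
Line 3: ['gentle', 'structure', 'fox'] (min_width=20, slack=2)
Line 4: ['it'] (min_width=2, slack=20)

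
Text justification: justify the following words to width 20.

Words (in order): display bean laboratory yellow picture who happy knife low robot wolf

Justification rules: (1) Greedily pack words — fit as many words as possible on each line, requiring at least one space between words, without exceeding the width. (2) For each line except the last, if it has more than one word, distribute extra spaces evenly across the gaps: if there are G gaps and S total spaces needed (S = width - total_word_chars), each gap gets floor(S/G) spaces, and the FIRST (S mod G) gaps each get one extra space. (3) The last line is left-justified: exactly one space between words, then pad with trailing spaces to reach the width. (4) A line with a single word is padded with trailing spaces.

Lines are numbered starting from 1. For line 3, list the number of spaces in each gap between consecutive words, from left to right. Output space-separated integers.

Line 1: ['display', 'bean'] (min_width=12, slack=8)
Line 2: ['laboratory', 'yellow'] (min_width=17, slack=3)
Line 3: ['picture', 'who', 'happy'] (min_width=17, slack=3)
Line 4: ['knife', 'low', 'robot', 'wolf'] (min_width=20, slack=0)

Answer: 3 2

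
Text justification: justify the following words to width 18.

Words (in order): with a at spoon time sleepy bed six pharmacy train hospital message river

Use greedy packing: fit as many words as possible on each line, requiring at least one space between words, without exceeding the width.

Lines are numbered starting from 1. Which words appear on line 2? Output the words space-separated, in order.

Answer: time sleepy bed

Derivation:
Line 1: ['with', 'a', 'at', 'spoon'] (min_width=15, slack=3)
Line 2: ['time', 'sleepy', 'bed'] (min_width=15, slack=3)
Line 3: ['six', 'pharmacy', 'train'] (min_width=18, slack=0)
Line 4: ['hospital', 'message'] (min_width=16, slack=2)
Line 5: ['river'] (min_width=5, slack=13)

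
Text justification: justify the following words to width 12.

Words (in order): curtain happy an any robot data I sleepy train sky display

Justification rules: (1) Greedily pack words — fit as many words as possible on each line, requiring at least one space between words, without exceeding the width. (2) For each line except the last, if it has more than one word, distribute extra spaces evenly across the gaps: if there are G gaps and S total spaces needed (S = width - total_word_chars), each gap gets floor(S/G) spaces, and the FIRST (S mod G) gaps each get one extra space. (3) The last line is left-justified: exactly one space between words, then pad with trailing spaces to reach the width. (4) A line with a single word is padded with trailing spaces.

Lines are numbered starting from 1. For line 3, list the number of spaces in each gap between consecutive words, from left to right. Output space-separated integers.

Line 1: ['curtain'] (min_width=7, slack=5)
Line 2: ['happy', 'an', 'any'] (min_width=12, slack=0)
Line 3: ['robot', 'data', 'I'] (min_width=12, slack=0)
Line 4: ['sleepy', 'train'] (min_width=12, slack=0)
Line 5: ['sky', 'display'] (min_width=11, slack=1)

Answer: 1 1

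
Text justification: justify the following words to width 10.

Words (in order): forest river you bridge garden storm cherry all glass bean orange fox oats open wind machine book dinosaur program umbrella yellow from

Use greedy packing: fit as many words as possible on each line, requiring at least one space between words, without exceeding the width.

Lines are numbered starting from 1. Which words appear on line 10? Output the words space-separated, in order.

Answer: wind

Derivation:
Line 1: ['forest'] (min_width=6, slack=4)
Line 2: ['river', 'you'] (min_width=9, slack=1)
Line 3: ['bridge'] (min_width=6, slack=4)
Line 4: ['garden'] (min_width=6, slack=4)
Line 5: ['storm'] (min_width=5, slack=5)
Line 6: ['cherry', 'all'] (min_width=10, slack=0)
Line 7: ['glass', 'bean'] (min_width=10, slack=0)
Line 8: ['orange', 'fox'] (min_width=10, slack=0)
Line 9: ['oats', 'open'] (min_width=9, slack=1)
Line 10: ['wind'] (min_width=4, slack=6)
Line 11: ['machine'] (min_width=7, slack=3)
Line 12: ['book'] (min_width=4, slack=6)
Line 13: ['dinosaur'] (min_width=8, slack=2)
Line 14: ['program'] (min_width=7, slack=3)
Line 15: ['umbrella'] (min_width=8, slack=2)
Line 16: ['yellow'] (min_width=6, slack=4)
Line 17: ['from'] (min_width=4, slack=6)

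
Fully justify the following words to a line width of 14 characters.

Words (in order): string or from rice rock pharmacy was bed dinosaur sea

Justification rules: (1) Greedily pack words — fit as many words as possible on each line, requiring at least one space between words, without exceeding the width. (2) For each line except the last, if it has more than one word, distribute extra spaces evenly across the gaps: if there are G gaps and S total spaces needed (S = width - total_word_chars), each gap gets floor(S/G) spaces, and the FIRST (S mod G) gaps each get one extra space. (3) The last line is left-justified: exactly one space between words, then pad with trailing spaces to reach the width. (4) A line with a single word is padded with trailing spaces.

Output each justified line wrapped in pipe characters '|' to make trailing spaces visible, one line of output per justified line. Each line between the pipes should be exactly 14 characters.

Line 1: ['string', 'or', 'from'] (min_width=14, slack=0)
Line 2: ['rice', 'rock'] (min_width=9, slack=5)
Line 3: ['pharmacy', 'was'] (min_width=12, slack=2)
Line 4: ['bed', 'dinosaur'] (min_width=12, slack=2)
Line 5: ['sea'] (min_width=3, slack=11)

Answer: |string or from|
|rice      rock|
|pharmacy   was|
|bed   dinosaur|
|sea           |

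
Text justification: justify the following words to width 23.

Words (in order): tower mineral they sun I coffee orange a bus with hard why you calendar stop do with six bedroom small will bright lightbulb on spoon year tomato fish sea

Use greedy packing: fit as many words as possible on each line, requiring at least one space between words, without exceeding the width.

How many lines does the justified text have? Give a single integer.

Answer: 8

Derivation:
Line 1: ['tower', 'mineral', 'they', 'sun'] (min_width=22, slack=1)
Line 2: ['I', 'coffee', 'orange', 'a', 'bus'] (min_width=21, slack=2)
Line 3: ['with', 'hard', 'why', 'you'] (min_width=17, slack=6)
Line 4: ['calendar', 'stop', 'do', 'with'] (min_width=21, slack=2)
Line 5: ['six', 'bedroom', 'small', 'will'] (min_width=22, slack=1)
Line 6: ['bright', 'lightbulb', 'on'] (min_width=19, slack=4)
Line 7: ['spoon', 'year', 'tomato', 'fish'] (min_width=22, slack=1)
Line 8: ['sea'] (min_width=3, slack=20)
Total lines: 8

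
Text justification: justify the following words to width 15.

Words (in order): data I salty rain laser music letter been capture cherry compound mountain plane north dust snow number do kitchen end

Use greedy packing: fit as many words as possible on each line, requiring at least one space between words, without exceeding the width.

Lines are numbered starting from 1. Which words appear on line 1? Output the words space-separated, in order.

Line 1: ['data', 'I', 'salty'] (min_width=12, slack=3)
Line 2: ['rain', 'laser'] (min_width=10, slack=5)
Line 3: ['music', 'letter'] (min_width=12, slack=3)
Line 4: ['been', 'capture'] (min_width=12, slack=3)
Line 5: ['cherry', 'compound'] (min_width=15, slack=0)
Line 6: ['mountain', 'plane'] (min_width=14, slack=1)
Line 7: ['north', 'dust', 'snow'] (min_width=15, slack=0)
Line 8: ['number', 'do'] (min_width=9, slack=6)
Line 9: ['kitchen', 'end'] (min_width=11, slack=4)

Answer: data I salty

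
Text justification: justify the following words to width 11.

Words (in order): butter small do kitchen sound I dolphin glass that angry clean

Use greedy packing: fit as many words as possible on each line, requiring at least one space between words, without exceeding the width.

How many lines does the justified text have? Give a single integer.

Line 1: ['butter'] (min_width=6, slack=5)
Line 2: ['small', 'do'] (min_width=8, slack=3)
Line 3: ['kitchen'] (min_width=7, slack=4)
Line 4: ['sound', 'I'] (min_width=7, slack=4)
Line 5: ['dolphin'] (min_width=7, slack=4)
Line 6: ['glass', 'that'] (min_width=10, slack=1)
Line 7: ['angry', 'clean'] (min_width=11, slack=0)
Total lines: 7

Answer: 7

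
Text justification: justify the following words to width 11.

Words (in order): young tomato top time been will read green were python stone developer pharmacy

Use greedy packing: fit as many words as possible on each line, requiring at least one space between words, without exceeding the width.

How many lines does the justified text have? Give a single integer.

Line 1: ['young'] (min_width=5, slack=6)
Line 2: ['tomato', 'top'] (min_width=10, slack=1)
Line 3: ['time', 'been'] (min_width=9, slack=2)
Line 4: ['will', 'read'] (min_width=9, slack=2)
Line 5: ['green', 'were'] (min_width=10, slack=1)
Line 6: ['python'] (min_width=6, slack=5)
Line 7: ['stone'] (min_width=5, slack=6)
Line 8: ['developer'] (min_width=9, slack=2)
Line 9: ['pharmacy'] (min_width=8, slack=3)
Total lines: 9

Answer: 9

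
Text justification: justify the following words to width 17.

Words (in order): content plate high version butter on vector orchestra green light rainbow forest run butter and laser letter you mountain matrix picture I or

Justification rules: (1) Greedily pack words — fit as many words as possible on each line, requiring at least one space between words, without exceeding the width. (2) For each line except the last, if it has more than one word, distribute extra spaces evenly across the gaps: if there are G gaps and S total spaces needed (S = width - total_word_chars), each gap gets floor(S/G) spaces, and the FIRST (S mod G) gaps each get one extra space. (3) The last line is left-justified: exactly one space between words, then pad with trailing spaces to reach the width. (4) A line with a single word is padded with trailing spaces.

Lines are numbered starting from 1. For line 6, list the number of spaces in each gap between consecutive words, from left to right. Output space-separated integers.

Line 1: ['content', 'plate'] (min_width=13, slack=4)
Line 2: ['high', 'version'] (min_width=12, slack=5)
Line 3: ['butter', 'on', 'vector'] (min_width=16, slack=1)
Line 4: ['orchestra', 'green'] (min_width=15, slack=2)
Line 5: ['light', 'rainbow'] (min_width=13, slack=4)
Line 6: ['forest', 'run', 'butter'] (min_width=17, slack=0)
Line 7: ['and', 'laser', 'letter'] (min_width=16, slack=1)
Line 8: ['you', 'mountain'] (min_width=12, slack=5)
Line 9: ['matrix', 'picture', 'I'] (min_width=16, slack=1)
Line 10: ['or'] (min_width=2, slack=15)

Answer: 1 1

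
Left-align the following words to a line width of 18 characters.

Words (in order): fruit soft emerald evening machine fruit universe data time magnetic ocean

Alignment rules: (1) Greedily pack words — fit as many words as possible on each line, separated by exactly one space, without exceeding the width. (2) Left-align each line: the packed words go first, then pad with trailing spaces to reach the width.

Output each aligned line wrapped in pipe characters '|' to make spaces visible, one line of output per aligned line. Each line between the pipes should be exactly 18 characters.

Line 1: ['fruit', 'soft', 'emerald'] (min_width=18, slack=0)
Line 2: ['evening', 'machine'] (min_width=15, slack=3)
Line 3: ['fruit', 'universe'] (min_width=14, slack=4)
Line 4: ['data', 'time', 'magnetic'] (min_width=18, slack=0)
Line 5: ['ocean'] (min_width=5, slack=13)

Answer: |fruit soft emerald|
|evening machine   |
|fruit universe    |
|data time magnetic|
|ocean             |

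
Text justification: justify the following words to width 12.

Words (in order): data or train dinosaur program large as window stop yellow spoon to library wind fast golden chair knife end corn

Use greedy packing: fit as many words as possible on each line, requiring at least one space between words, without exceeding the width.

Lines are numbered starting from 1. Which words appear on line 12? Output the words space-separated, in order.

Line 1: ['data', 'or'] (min_width=7, slack=5)
Line 2: ['train'] (min_width=5, slack=7)
Line 3: ['dinosaur'] (min_width=8, slack=4)
Line 4: ['program'] (min_width=7, slack=5)
Line 5: ['large', 'as'] (min_width=8, slack=4)
Line 6: ['window', 'stop'] (min_width=11, slack=1)
Line 7: ['yellow', 'spoon'] (min_width=12, slack=0)
Line 8: ['to', 'library'] (min_width=10, slack=2)
Line 9: ['wind', 'fast'] (min_width=9, slack=3)
Line 10: ['golden', 'chair'] (min_width=12, slack=0)
Line 11: ['knife', 'end'] (min_width=9, slack=3)
Line 12: ['corn'] (min_width=4, slack=8)

Answer: corn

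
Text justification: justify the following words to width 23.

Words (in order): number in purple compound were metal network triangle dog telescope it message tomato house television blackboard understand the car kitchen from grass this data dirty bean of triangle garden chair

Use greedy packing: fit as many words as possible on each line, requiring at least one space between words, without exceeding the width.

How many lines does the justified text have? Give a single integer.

Answer: 10

Derivation:
Line 1: ['number', 'in', 'purple'] (min_width=16, slack=7)
Line 2: ['compound', 'were', 'metal'] (min_width=19, slack=4)
Line 3: ['network', 'triangle', 'dog'] (min_width=20, slack=3)
Line 4: ['telescope', 'it', 'message'] (min_width=20, slack=3)
Line 5: ['tomato', 'house', 'television'] (min_width=23, slack=0)
Line 6: ['blackboard', 'understand'] (min_width=21, slack=2)
Line 7: ['the', 'car', 'kitchen', 'from'] (min_width=20, slack=3)
Line 8: ['grass', 'this', 'data', 'dirty'] (min_width=21, slack=2)
Line 9: ['bean', 'of', 'triangle', 'garden'] (min_width=23, slack=0)
Line 10: ['chair'] (min_width=5, slack=18)
Total lines: 10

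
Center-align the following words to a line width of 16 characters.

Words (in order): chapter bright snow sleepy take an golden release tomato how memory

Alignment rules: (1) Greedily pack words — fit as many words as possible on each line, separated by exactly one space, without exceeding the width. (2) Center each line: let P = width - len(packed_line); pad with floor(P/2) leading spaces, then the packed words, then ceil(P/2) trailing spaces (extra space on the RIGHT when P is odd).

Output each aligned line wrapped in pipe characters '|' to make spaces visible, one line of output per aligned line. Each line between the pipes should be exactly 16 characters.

Answer: | chapter bright |
|snow sleepy take|
|   an golden    |
| release tomato |
|   how memory   |

Derivation:
Line 1: ['chapter', 'bright'] (min_width=14, slack=2)
Line 2: ['snow', 'sleepy', 'take'] (min_width=16, slack=0)
Line 3: ['an', 'golden'] (min_width=9, slack=7)
Line 4: ['release', 'tomato'] (min_width=14, slack=2)
Line 5: ['how', 'memory'] (min_width=10, slack=6)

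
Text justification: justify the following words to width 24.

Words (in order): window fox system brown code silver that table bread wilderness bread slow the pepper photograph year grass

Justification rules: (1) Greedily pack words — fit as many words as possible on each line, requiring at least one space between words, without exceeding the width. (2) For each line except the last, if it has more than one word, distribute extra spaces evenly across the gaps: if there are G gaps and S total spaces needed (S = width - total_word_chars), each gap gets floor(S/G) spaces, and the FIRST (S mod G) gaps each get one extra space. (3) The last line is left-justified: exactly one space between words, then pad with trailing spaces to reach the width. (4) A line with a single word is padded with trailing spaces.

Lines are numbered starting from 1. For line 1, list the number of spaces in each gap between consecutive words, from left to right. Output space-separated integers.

Line 1: ['window', 'fox', 'system', 'brown'] (min_width=23, slack=1)
Line 2: ['code', 'silver', 'that', 'table'] (min_width=22, slack=2)
Line 3: ['bread', 'wilderness', 'bread'] (min_width=22, slack=2)
Line 4: ['slow', 'the', 'pepper'] (min_width=15, slack=9)
Line 5: ['photograph', 'year', 'grass'] (min_width=21, slack=3)

Answer: 2 1 1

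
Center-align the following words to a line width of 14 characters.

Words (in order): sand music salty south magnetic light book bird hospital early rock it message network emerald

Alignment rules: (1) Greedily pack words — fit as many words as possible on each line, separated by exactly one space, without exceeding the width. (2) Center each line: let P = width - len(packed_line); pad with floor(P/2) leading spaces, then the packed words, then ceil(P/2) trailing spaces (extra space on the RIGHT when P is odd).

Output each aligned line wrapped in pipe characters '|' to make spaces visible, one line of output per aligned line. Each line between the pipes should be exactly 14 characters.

Answer: |  sand music  |
| salty south  |
|magnetic light|
|  book bird   |
|hospital early|
|   rock it    |
|   message    |
|   network    |
|   emerald    |

Derivation:
Line 1: ['sand', 'music'] (min_width=10, slack=4)
Line 2: ['salty', 'south'] (min_width=11, slack=3)
Line 3: ['magnetic', 'light'] (min_width=14, slack=0)
Line 4: ['book', 'bird'] (min_width=9, slack=5)
Line 5: ['hospital', 'early'] (min_width=14, slack=0)
Line 6: ['rock', 'it'] (min_width=7, slack=7)
Line 7: ['message'] (min_width=7, slack=7)
Line 8: ['network'] (min_width=7, slack=7)
Line 9: ['emerald'] (min_width=7, slack=7)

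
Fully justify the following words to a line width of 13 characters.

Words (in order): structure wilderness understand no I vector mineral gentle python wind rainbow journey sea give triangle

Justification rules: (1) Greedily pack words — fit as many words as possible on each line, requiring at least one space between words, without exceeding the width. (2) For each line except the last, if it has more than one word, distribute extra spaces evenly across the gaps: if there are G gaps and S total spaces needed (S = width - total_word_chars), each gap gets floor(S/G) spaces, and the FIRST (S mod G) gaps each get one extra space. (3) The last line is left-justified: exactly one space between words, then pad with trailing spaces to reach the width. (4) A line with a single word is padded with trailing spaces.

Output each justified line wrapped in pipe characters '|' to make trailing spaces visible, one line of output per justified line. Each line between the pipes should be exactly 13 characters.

Line 1: ['structure'] (min_width=9, slack=4)
Line 2: ['wilderness'] (min_width=10, slack=3)
Line 3: ['understand', 'no'] (min_width=13, slack=0)
Line 4: ['I', 'vector'] (min_width=8, slack=5)
Line 5: ['mineral'] (min_width=7, slack=6)
Line 6: ['gentle', 'python'] (min_width=13, slack=0)
Line 7: ['wind', 'rainbow'] (min_width=12, slack=1)
Line 8: ['journey', 'sea'] (min_width=11, slack=2)
Line 9: ['give', 'triangle'] (min_width=13, slack=0)

Answer: |structure    |
|wilderness   |
|understand no|
|I      vector|
|mineral      |
|gentle python|
|wind  rainbow|
|journey   sea|
|give triangle|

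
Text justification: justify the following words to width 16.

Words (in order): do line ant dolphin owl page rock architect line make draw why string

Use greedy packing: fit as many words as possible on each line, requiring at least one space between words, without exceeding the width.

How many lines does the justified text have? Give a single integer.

Answer: 5

Derivation:
Line 1: ['do', 'line', 'ant'] (min_width=11, slack=5)
Line 2: ['dolphin', 'owl', 'page'] (min_width=16, slack=0)
Line 3: ['rock', 'architect'] (min_width=14, slack=2)
Line 4: ['line', 'make', 'draw'] (min_width=14, slack=2)
Line 5: ['why', 'string'] (min_width=10, slack=6)
Total lines: 5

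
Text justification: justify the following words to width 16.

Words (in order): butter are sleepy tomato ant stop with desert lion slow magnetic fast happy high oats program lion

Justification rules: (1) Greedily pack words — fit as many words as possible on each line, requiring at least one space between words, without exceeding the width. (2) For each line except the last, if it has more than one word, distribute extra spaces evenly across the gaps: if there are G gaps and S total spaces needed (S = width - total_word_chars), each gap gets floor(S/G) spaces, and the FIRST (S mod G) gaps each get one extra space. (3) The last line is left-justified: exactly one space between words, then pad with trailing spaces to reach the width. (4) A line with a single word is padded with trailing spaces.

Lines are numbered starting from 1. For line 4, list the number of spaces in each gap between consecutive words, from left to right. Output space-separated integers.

Line 1: ['butter', 'are'] (min_width=10, slack=6)
Line 2: ['sleepy', 'tomato'] (min_width=13, slack=3)
Line 3: ['ant', 'stop', 'with'] (min_width=13, slack=3)
Line 4: ['desert', 'lion', 'slow'] (min_width=16, slack=0)
Line 5: ['magnetic', 'fast'] (min_width=13, slack=3)
Line 6: ['happy', 'high', 'oats'] (min_width=15, slack=1)
Line 7: ['program', 'lion'] (min_width=12, slack=4)

Answer: 1 1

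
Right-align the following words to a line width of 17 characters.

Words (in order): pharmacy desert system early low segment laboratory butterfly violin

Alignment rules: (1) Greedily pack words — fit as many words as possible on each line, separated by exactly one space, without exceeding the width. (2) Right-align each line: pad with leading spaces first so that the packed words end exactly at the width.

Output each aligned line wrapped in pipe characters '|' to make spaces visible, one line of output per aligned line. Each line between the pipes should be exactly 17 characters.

Line 1: ['pharmacy', 'desert'] (min_width=15, slack=2)
Line 2: ['system', 'early', 'low'] (min_width=16, slack=1)
Line 3: ['segment'] (min_width=7, slack=10)
Line 4: ['laboratory'] (min_width=10, slack=7)
Line 5: ['butterfly', 'violin'] (min_width=16, slack=1)

Answer: |  pharmacy desert|
| system early low|
|          segment|
|       laboratory|
| butterfly violin|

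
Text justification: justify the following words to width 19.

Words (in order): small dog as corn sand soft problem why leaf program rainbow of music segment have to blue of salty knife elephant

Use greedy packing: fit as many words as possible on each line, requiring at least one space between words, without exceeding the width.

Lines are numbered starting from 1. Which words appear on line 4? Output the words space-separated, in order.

Line 1: ['small', 'dog', 'as', 'corn'] (min_width=17, slack=2)
Line 2: ['sand', 'soft', 'problem'] (min_width=17, slack=2)
Line 3: ['why', 'leaf', 'program'] (min_width=16, slack=3)
Line 4: ['rainbow', 'of', 'music'] (min_width=16, slack=3)
Line 5: ['segment', 'have', 'to'] (min_width=15, slack=4)
Line 6: ['blue', 'of', 'salty', 'knife'] (min_width=19, slack=0)
Line 7: ['elephant'] (min_width=8, slack=11)

Answer: rainbow of music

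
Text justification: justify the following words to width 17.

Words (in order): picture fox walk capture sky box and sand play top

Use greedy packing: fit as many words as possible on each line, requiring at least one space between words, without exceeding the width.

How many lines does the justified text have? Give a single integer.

Line 1: ['picture', 'fox', 'walk'] (min_width=16, slack=1)
Line 2: ['capture', 'sky', 'box'] (min_width=15, slack=2)
Line 3: ['and', 'sand', 'play', 'top'] (min_width=17, slack=0)
Total lines: 3

Answer: 3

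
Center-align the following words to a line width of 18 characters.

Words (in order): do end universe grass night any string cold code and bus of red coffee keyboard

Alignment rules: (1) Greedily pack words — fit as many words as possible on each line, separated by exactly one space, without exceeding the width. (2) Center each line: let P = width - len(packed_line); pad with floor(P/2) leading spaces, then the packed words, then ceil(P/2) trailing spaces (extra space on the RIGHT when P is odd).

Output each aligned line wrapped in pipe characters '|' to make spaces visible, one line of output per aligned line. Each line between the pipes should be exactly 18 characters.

Line 1: ['do', 'end', 'universe'] (min_width=15, slack=3)
Line 2: ['grass', 'night', 'any'] (min_width=15, slack=3)
Line 3: ['string', 'cold', 'code'] (min_width=16, slack=2)
Line 4: ['and', 'bus', 'of', 'red'] (min_width=14, slack=4)
Line 5: ['coffee', 'keyboard'] (min_width=15, slack=3)

Answer: | do end universe  |
| grass night any  |
| string cold code |
|  and bus of red  |
| coffee keyboard  |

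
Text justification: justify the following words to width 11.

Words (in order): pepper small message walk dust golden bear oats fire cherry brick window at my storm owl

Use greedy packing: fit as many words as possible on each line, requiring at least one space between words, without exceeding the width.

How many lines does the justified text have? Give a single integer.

Answer: 11

Derivation:
Line 1: ['pepper'] (min_width=6, slack=5)
Line 2: ['small'] (min_width=5, slack=6)
Line 3: ['message'] (min_width=7, slack=4)
Line 4: ['walk', 'dust'] (min_width=9, slack=2)
Line 5: ['golden', 'bear'] (min_width=11, slack=0)
Line 6: ['oats', 'fire'] (min_width=9, slack=2)
Line 7: ['cherry'] (min_width=6, slack=5)
Line 8: ['brick'] (min_width=5, slack=6)
Line 9: ['window', 'at'] (min_width=9, slack=2)
Line 10: ['my', 'storm'] (min_width=8, slack=3)
Line 11: ['owl'] (min_width=3, slack=8)
Total lines: 11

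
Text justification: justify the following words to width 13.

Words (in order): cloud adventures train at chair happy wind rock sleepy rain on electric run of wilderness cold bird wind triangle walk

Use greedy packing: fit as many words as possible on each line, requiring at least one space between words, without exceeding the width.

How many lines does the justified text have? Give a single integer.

Answer: 12

Derivation:
Line 1: ['cloud'] (min_width=5, slack=8)
Line 2: ['adventures'] (min_width=10, slack=3)
Line 3: ['train', 'at'] (min_width=8, slack=5)
Line 4: ['chair', 'happy'] (min_width=11, slack=2)
Line 5: ['wind', 'rock'] (min_width=9, slack=4)
Line 6: ['sleepy', 'rain'] (min_width=11, slack=2)
Line 7: ['on', 'electric'] (min_width=11, slack=2)
Line 8: ['run', 'of'] (min_width=6, slack=7)
Line 9: ['wilderness'] (min_width=10, slack=3)
Line 10: ['cold', 'bird'] (min_width=9, slack=4)
Line 11: ['wind', 'triangle'] (min_width=13, slack=0)
Line 12: ['walk'] (min_width=4, slack=9)
Total lines: 12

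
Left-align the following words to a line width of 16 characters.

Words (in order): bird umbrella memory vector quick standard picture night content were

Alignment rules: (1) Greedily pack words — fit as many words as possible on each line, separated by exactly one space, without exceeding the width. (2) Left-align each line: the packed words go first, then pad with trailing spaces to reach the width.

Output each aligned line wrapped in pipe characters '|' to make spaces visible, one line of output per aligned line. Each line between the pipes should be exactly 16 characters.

Line 1: ['bird', 'umbrella'] (min_width=13, slack=3)
Line 2: ['memory', 'vector'] (min_width=13, slack=3)
Line 3: ['quick', 'standard'] (min_width=14, slack=2)
Line 4: ['picture', 'night'] (min_width=13, slack=3)
Line 5: ['content', 'were'] (min_width=12, slack=4)

Answer: |bird umbrella   |
|memory vector   |
|quick standard  |
|picture night   |
|content were    |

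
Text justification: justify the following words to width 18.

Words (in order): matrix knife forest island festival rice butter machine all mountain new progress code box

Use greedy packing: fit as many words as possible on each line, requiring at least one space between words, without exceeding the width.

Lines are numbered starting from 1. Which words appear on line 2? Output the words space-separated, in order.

Line 1: ['matrix', 'knife'] (min_width=12, slack=6)
Line 2: ['forest', 'island'] (min_width=13, slack=5)
Line 3: ['festival', 'rice'] (min_width=13, slack=5)
Line 4: ['butter', 'machine', 'all'] (min_width=18, slack=0)
Line 5: ['mountain', 'new'] (min_width=12, slack=6)
Line 6: ['progress', 'code', 'box'] (min_width=17, slack=1)

Answer: forest island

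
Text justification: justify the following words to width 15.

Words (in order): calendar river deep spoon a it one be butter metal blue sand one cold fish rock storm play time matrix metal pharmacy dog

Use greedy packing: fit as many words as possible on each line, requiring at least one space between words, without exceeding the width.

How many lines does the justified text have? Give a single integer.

Answer: 9

Derivation:
Line 1: ['calendar', 'river'] (min_width=14, slack=1)
Line 2: ['deep', 'spoon', 'a', 'it'] (min_width=15, slack=0)
Line 3: ['one', 'be', 'butter'] (min_width=13, slack=2)
Line 4: ['metal', 'blue', 'sand'] (min_width=15, slack=0)
Line 5: ['one', 'cold', 'fish'] (min_width=13, slack=2)
Line 6: ['rock', 'storm', 'play'] (min_width=15, slack=0)
Line 7: ['time', 'matrix'] (min_width=11, slack=4)
Line 8: ['metal', 'pharmacy'] (min_width=14, slack=1)
Line 9: ['dog'] (min_width=3, slack=12)
Total lines: 9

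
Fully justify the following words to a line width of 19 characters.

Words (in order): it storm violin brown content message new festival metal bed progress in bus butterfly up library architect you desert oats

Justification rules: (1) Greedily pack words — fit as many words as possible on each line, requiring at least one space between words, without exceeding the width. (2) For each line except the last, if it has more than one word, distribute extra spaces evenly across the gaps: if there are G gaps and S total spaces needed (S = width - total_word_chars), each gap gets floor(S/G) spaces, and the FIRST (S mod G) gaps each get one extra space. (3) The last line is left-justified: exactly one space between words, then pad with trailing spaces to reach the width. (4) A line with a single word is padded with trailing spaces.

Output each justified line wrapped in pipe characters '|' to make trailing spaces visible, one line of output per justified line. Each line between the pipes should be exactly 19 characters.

Line 1: ['it', 'storm', 'violin'] (min_width=15, slack=4)
Line 2: ['brown', 'content'] (min_width=13, slack=6)
Line 3: ['message', 'new'] (min_width=11, slack=8)
Line 4: ['festival', 'metal', 'bed'] (min_width=18, slack=1)
Line 5: ['progress', 'in', 'bus'] (min_width=15, slack=4)
Line 6: ['butterfly', 'up'] (min_width=12, slack=7)
Line 7: ['library', 'architect'] (min_width=17, slack=2)
Line 8: ['you', 'desert', 'oats'] (min_width=15, slack=4)

Answer: |it   storm   violin|
|brown       content|
|message         new|
|festival  metal bed|
|progress   in   bus|
|butterfly        up|
|library   architect|
|you desert oats    |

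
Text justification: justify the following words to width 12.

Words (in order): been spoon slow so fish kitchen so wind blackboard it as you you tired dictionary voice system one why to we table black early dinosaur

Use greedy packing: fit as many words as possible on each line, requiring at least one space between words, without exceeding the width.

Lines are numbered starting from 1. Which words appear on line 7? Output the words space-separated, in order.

Line 1: ['been', 'spoon'] (min_width=10, slack=2)
Line 2: ['slow', 'so', 'fish'] (min_width=12, slack=0)
Line 3: ['kitchen', 'so'] (min_width=10, slack=2)
Line 4: ['wind'] (min_width=4, slack=8)
Line 5: ['blackboard'] (min_width=10, slack=2)
Line 6: ['it', 'as', 'you'] (min_width=9, slack=3)
Line 7: ['you', 'tired'] (min_width=9, slack=3)
Line 8: ['dictionary'] (min_width=10, slack=2)
Line 9: ['voice', 'system'] (min_width=12, slack=0)
Line 10: ['one', 'why', 'to'] (min_width=10, slack=2)
Line 11: ['we', 'table'] (min_width=8, slack=4)
Line 12: ['black', 'early'] (min_width=11, slack=1)
Line 13: ['dinosaur'] (min_width=8, slack=4)

Answer: you tired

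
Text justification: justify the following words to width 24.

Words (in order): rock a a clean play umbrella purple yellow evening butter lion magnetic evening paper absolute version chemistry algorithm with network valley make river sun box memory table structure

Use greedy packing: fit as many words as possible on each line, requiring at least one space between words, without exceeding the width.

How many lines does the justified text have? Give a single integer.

Line 1: ['rock', 'a', 'a', 'clean', 'play'] (min_width=19, slack=5)
Line 2: ['umbrella', 'purple', 'yellow'] (min_width=22, slack=2)
Line 3: ['evening', 'butter', 'lion'] (min_width=19, slack=5)
Line 4: ['magnetic', 'evening', 'paper'] (min_width=22, slack=2)
Line 5: ['absolute', 'version'] (min_width=16, slack=8)
Line 6: ['chemistry', 'algorithm', 'with'] (min_width=24, slack=0)
Line 7: ['network', 'valley', 'make'] (min_width=19, slack=5)
Line 8: ['river', 'sun', 'box', 'memory'] (min_width=20, slack=4)
Line 9: ['table', 'structure'] (min_width=15, slack=9)
Total lines: 9

Answer: 9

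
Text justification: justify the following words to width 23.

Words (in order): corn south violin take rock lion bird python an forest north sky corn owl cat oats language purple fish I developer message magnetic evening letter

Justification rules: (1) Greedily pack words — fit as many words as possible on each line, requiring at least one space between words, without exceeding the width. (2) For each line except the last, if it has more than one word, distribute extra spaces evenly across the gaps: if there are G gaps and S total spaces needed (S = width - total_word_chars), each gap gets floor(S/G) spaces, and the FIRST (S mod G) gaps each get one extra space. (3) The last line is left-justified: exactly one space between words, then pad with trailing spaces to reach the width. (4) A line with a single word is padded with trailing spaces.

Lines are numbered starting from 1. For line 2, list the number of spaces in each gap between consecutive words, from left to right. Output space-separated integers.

Answer: 2 2 1

Derivation:
Line 1: ['corn', 'south', 'violin', 'take'] (min_width=22, slack=1)
Line 2: ['rock', 'lion', 'bird', 'python'] (min_width=21, slack=2)
Line 3: ['an', 'forest', 'north', 'sky'] (min_width=19, slack=4)
Line 4: ['corn', 'owl', 'cat', 'oats'] (min_width=17, slack=6)
Line 5: ['language', 'purple', 'fish', 'I'] (min_width=22, slack=1)
Line 6: ['developer', 'message'] (min_width=17, slack=6)
Line 7: ['magnetic', 'evening', 'letter'] (min_width=23, slack=0)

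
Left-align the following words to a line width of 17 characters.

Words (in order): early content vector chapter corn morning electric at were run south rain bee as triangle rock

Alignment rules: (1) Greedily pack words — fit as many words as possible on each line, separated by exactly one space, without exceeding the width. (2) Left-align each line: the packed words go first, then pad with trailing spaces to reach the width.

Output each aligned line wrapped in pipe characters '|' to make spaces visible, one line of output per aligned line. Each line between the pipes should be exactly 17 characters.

Line 1: ['early', 'content'] (min_width=13, slack=4)
Line 2: ['vector', 'chapter'] (min_width=14, slack=3)
Line 3: ['corn', 'morning'] (min_width=12, slack=5)
Line 4: ['electric', 'at', 'were'] (min_width=16, slack=1)
Line 5: ['run', 'south', 'rain'] (min_width=14, slack=3)
Line 6: ['bee', 'as', 'triangle'] (min_width=15, slack=2)
Line 7: ['rock'] (min_width=4, slack=13)

Answer: |early content    |
|vector chapter   |
|corn morning     |
|electric at were |
|run south rain   |
|bee as triangle  |
|rock             |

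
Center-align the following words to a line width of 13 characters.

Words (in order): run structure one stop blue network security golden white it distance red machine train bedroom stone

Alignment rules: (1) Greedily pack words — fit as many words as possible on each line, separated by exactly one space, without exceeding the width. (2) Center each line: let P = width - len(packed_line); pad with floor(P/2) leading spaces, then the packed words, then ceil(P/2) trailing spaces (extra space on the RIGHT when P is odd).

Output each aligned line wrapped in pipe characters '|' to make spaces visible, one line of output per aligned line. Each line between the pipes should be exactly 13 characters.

Line 1: ['run', 'structure'] (min_width=13, slack=0)
Line 2: ['one', 'stop', 'blue'] (min_width=13, slack=0)
Line 3: ['network'] (min_width=7, slack=6)
Line 4: ['security'] (min_width=8, slack=5)
Line 5: ['golden', 'white'] (min_width=12, slack=1)
Line 6: ['it', 'distance'] (min_width=11, slack=2)
Line 7: ['red', 'machine'] (min_width=11, slack=2)
Line 8: ['train', 'bedroom'] (min_width=13, slack=0)
Line 9: ['stone'] (min_width=5, slack=8)

Answer: |run structure|
|one stop blue|
|   network   |
|  security   |
|golden white |
| it distance |
| red machine |
|train bedroom|
|    stone    |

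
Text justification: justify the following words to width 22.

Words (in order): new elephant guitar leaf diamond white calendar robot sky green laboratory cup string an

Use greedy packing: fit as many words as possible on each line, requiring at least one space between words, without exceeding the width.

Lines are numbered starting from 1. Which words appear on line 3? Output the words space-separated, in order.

Answer: calendar robot sky

Derivation:
Line 1: ['new', 'elephant', 'guitar'] (min_width=19, slack=3)
Line 2: ['leaf', 'diamond', 'white'] (min_width=18, slack=4)
Line 3: ['calendar', 'robot', 'sky'] (min_width=18, slack=4)
Line 4: ['green', 'laboratory', 'cup'] (min_width=20, slack=2)
Line 5: ['string', 'an'] (min_width=9, slack=13)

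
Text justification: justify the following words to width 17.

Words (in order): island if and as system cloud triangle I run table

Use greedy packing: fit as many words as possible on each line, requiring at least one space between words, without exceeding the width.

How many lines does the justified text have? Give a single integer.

Answer: 4

Derivation:
Line 1: ['island', 'if', 'and', 'as'] (min_width=16, slack=1)
Line 2: ['system', 'cloud'] (min_width=12, slack=5)
Line 3: ['triangle', 'I', 'run'] (min_width=14, slack=3)
Line 4: ['table'] (min_width=5, slack=12)
Total lines: 4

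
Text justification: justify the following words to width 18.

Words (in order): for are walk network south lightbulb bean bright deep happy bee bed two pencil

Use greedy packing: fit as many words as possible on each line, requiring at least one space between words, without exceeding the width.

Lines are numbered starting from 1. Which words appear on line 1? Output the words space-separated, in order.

Answer: for are walk

Derivation:
Line 1: ['for', 'are', 'walk'] (min_width=12, slack=6)
Line 2: ['network', 'south'] (min_width=13, slack=5)
Line 3: ['lightbulb', 'bean'] (min_width=14, slack=4)
Line 4: ['bright', 'deep', 'happy'] (min_width=17, slack=1)
Line 5: ['bee', 'bed', 'two', 'pencil'] (min_width=18, slack=0)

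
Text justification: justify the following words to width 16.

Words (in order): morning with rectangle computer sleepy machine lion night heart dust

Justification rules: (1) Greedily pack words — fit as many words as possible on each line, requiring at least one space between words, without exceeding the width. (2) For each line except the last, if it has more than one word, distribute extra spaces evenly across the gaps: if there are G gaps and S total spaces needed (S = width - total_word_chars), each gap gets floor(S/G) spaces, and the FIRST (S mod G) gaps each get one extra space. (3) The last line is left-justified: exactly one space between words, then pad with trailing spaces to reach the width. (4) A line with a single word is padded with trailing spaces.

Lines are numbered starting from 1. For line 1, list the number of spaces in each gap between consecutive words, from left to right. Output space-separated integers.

Line 1: ['morning', 'with'] (min_width=12, slack=4)
Line 2: ['rectangle'] (min_width=9, slack=7)
Line 3: ['computer', 'sleepy'] (min_width=15, slack=1)
Line 4: ['machine', 'lion'] (min_width=12, slack=4)
Line 5: ['night', 'heart', 'dust'] (min_width=16, slack=0)

Answer: 5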